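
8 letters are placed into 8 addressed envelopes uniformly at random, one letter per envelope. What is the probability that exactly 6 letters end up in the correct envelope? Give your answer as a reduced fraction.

1/1440

Choose which 6 of the 8 are fixed: C(8,6) = 28 ways.
The remaining 2 must have no fixed point: D(2) = 1.
P = 28·1/40320 = 1/1440.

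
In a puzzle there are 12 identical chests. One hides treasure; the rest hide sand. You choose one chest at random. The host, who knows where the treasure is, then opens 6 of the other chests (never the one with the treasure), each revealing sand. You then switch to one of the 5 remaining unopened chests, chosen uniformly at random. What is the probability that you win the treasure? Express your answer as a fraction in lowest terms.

11/60

Your original chest holds the treasure with probability 1/12, so the other 11 collectively hold it with probability 11/12.
The host can always find 6 empty chests to open, so the reveals don't change that 11/12; it is now spread over the 5 remaining unopened chests.
P(win by switching) = (11/12) · (1/5) = 11/60.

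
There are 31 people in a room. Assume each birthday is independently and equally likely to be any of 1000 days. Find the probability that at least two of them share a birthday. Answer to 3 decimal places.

It's easier to compute the probability that all 31 are distinct.
P(all distinct) = 1000/1000 · 999/1000 · ··· · 970/1000 ≈ 0.625.
So the probability of at least one match is 1 − 0.625 = 0.375.

0.375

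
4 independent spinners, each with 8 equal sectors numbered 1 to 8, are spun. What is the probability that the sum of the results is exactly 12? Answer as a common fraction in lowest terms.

161/4096

There are 8^4 = 4096 equally likely outcomes.
The number of ordered 4-tuples from {1,…,8} summing to 12 is 161.
P(sum = 12) = 161/4096.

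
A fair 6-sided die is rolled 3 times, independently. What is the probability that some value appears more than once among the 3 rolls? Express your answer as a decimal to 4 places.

0.4444

P(all 3 different) = 6/6 · 5/6 · ··· · 4/6 ≈ 0.5556.
P(at least two equal) = 1 − 0.5556 = 0.4444.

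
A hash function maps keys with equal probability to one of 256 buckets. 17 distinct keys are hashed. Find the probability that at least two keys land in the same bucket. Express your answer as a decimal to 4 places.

It's easier to compute the probability that all 17 are distinct.
P(all distinct) = 256/256 · 255/256 · ··· · 240/256 ≈ 0.5810.
So the probability of at least one match is 1 − 0.5810 = 0.4190.

0.4190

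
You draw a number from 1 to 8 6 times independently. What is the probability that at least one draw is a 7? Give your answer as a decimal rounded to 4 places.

P(no draw is a 7) = (7/8)^6 ≈ 0.4488.
P(at least one) = 1 − 0.4488 = 0.5512.

0.5512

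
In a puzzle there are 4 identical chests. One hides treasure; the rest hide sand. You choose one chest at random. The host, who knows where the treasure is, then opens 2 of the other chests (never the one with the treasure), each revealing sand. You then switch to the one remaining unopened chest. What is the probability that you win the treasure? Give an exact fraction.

3/4

Your original chest holds the treasure with probability 1/4, so the other 3 collectively hold it with probability 3/4.
The host can always find 2 empty chests to open, so the reveals don't change that 3/4; it is now spread over the 1 remaining unopened chest.
P(win by switching) = (3/4) · (1/1) = 3/4.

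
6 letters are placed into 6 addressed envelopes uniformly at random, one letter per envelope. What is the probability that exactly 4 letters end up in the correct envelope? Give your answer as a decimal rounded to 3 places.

Choose which 4 of the 6 are fixed: C(6,4) = 15 ways.
The remaining 2 must have no fixed point: D(2) = 1.
P = 15·1/720 = 1/48 ≈ 0.021.

0.021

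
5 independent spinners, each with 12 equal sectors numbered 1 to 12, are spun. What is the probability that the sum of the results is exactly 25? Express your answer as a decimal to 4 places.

0.0328

There are 12^5 = 248832 equally likely outcomes.
The number of ordered 5-tuples from {1,…,12} summing to 25 is 8151.
P(sum = 25) = 8151/248832 = 2717/82944 ≈ 0.0328.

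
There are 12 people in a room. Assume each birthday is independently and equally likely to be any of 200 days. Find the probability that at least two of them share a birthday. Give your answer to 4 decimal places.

It's easier to compute the probability that all 12 are distinct.
P(all distinct) = 200/200 · 199/200 · ··· · 189/200 ≈ 0.7143.
So the probability of at least one match is 1 − 0.7143 = 0.2857.

0.2857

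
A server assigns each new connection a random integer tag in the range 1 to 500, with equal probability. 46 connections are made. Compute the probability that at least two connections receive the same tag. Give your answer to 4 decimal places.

It's easier to compute the probability that all 46 are distinct.
P(all distinct) = 500/500 · 499/500 · ··· · 455/500 ≈ 0.1181.
So the probability of at least one match is 1 − 0.1181 = 0.8819.

0.8819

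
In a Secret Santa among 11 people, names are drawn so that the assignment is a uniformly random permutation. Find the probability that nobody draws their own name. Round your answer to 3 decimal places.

This is the derangement probability: permutations of 11 with no fixed point.
D(11) = 11! · (1 − 1/1! + 1/2! − ··· + (−1)^11/11!) = 14684570.
P = 14684570/39916800 = 1468457/3991680 ≈ 0.368.

0.368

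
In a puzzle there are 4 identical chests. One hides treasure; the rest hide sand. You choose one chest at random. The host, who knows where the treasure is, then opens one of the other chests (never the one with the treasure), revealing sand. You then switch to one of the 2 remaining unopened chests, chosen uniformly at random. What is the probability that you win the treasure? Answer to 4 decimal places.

Your original chest holds the treasure with probability 1/4, so the other 3 collectively hold it with probability 3/4.
The host can always find an empty chest to open, so this doesn't change that 3/4; it is now spread over the 2 remaining unopened chests.
P(win by switching) = (3/4) · (1/2) = 3/8 ≈ 0.3750.

0.3750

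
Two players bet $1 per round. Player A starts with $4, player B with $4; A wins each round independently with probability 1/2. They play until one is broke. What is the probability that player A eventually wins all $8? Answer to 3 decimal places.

0.500

With a fair step, P(i) = ½P(i−1) + ½P(i+1) with P(0)=0, P(8)=1 has the linear solution P(i) = i/8.
P(4) = 4/8 = 1/2 ≈ 0.500.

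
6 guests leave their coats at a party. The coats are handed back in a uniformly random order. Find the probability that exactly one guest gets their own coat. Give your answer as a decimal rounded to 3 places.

Choose which one is fixed: C(6,1) = 6 ways.
The remaining 5 must have no fixed point: D(5) = 44.
P = 6·44/720 = 11/30 ≈ 0.367.

0.367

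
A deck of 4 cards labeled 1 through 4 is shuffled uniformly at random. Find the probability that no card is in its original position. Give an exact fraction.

This is the derangement probability: permutations of 4 with no fixed point.
D(4) = 4! · (1 − 1/1! + 1/2! − ··· + (−1)^4/4!) = 9.
P = 9/24 = 3/8.

3/8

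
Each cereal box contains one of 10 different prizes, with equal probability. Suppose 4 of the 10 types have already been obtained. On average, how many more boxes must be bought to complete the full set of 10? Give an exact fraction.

49/2

Starting from 4 distinct types, each trial gives a new one with probability (10−i)/10 when i types are held, so the wait for the next new type is 10/(10−i).
E = 10/6 + 10/5 + 10/4 + 10/3 + 10/2 + 10/1 = 49/2.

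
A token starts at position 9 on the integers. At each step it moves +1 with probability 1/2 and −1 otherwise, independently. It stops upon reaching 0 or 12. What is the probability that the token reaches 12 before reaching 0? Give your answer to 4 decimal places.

With a fair step, P(i) = ½P(i−1) + ½P(i+1) with P(0)=0, P(12)=1 has the linear solution P(i) = i/12.
P(9) = 9/12 = 3/4 ≈ 0.7500.

0.7500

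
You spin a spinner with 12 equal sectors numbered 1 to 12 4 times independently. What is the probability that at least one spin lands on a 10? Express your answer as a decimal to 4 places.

0.2939

P(no spin lands on a 10) = (11/12)^4 ≈ 0.7061.
P(at least one) = 1 − 0.7061 = 0.2939.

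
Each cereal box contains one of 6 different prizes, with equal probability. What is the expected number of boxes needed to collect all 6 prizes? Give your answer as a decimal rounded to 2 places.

14.70

After i distinct types are collected, each trial gives a new one with probability (6−i)/6, so the expected wait for the next new type is 6/(6−i).
E = 6/6 + 6/5 + 6/4 + 6/3 + 6/2 + 6/1 = 147/10 ≈ 14.70.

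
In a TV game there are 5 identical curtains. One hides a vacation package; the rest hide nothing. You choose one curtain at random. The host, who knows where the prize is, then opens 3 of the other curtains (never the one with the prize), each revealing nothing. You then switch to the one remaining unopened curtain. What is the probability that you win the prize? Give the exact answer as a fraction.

4/5

Your original curtain holds the prize with probability 1/5, so the other 4 collectively hold it with probability 4/5.
The host can always find 3 empty curtains to open, so the reveals don't change that 4/5; it is now spread over the 1 remaining unopened curtain.
P(win by switching) = (4/5) · (1/1) = 4/5.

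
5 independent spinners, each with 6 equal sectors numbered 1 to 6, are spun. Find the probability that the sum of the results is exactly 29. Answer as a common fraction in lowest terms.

5/7776

There are 6^5 = 7776 equally likely outcomes.
The number of ordered 5-tuples from {1,…,6} summing to 29 is 5.
P(sum = 29) = 5/7776.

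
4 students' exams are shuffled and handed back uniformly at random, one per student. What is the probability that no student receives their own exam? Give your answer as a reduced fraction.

This is the derangement probability: permutations of 4 with no fixed point.
D(4) = 4! · (1 − 1/1! + 1/2! − ··· + (−1)^4/4!) = 9.
P = 9/24 = 3/8.

3/8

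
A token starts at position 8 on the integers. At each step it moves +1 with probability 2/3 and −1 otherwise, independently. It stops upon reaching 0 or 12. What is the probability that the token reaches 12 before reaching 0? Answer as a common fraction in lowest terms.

Let r = q/p = (1/3)/(2/3) = 1/2. The recurrence P(i) = p·P(i+1) + q·P(i−1) with P(0)=0, P(12)=1 gives P(i) = (1 − r^i)/(1 − r^12).
P(8) = (1 − (1/2)^8) / (1 − (1/2)^12) = 272/273.

272/273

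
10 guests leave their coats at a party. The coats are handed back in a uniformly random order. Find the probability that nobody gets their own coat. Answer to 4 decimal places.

0.3679

This is the derangement probability: permutations of 10 with no fixed point.
D(10) = 10! · (1 − 1/1! + 1/2! − ··· + (−1)^10/10!) = 1334961.
P = 1334961/3628800 = 16481/44800 ≈ 0.3679.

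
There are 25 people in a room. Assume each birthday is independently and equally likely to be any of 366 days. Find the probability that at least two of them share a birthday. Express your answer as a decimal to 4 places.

It's easier to compute the probability that all 25 are distinct.
P(all distinct) = 366/366 · 365/366 · ··· · 342/366 ≈ 0.4323.
So the probability of at least one match is 1 − 0.4323 = 0.5677.

0.5677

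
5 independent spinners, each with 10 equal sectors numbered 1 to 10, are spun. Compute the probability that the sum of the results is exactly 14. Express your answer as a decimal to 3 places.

There are 10^5 = 100000 equally likely outcomes.
The number of ordered 5-tuples from {1,…,10} summing to 14 is 715.
P(sum = 14) = 715/100000 = 143/20000 ≈ 0.007.

0.007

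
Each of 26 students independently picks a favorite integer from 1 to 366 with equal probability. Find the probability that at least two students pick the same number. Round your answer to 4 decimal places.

0.5972

It's easier to compute the probability that all 26 are distinct.
P(all distinct) = 366/366 · 365/366 · ··· · 341/366 ≈ 0.4028.
So the probability of at least one match is 1 − 0.4028 = 0.5972.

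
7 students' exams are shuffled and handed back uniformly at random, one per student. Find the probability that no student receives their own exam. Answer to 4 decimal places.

0.3679

This is the derangement probability: permutations of 7 with no fixed point.
D(7) = 7! · (1 − 1/1! + 1/2! − ··· + (−1)^7/7!) = 1854.
P = 1854/5040 = 103/280 ≈ 0.3679.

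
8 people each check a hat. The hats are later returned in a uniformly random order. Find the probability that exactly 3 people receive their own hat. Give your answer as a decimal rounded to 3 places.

0.061

Choose which 3 of the 8 are fixed: C(8,3) = 56 ways.
The remaining 5 must have no fixed point: D(5) = 44.
P = 56·44/40320 = 11/180 ≈ 0.061.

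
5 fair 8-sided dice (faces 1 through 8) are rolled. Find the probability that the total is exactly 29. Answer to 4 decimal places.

There are 8^5 = 32768 equally likely outcomes.
The number of ordered 5-tuples from {1,…,8} summing to 29 is 1190.
P(sum = 29) = 1190/32768 = 595/16384 ≈ 0.0363.

0.0363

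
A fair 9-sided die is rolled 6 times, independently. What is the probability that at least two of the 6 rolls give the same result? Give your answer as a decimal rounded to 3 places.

P(all 6 different) = 9/9 · 8/9 · ··· · 4/9 ≈ 0.114.
P(at least two equal) = 1 − 0.114 = 0.886.

0.886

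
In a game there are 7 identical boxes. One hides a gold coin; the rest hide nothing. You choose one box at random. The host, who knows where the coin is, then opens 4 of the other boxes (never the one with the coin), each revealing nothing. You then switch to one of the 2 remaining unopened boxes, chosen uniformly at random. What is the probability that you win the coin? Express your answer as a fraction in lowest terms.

Your original box holds the coin with probability 1/7, so the other 6 collectively hold it with probability 6/7.
The host can always find 4 empty boxes to open, so the reveals don't change that 6/7; it is now spread over the 2 remaining unopened boxes.
P(win by switching) = (6/7) · (1/2) = 3/7.

3/7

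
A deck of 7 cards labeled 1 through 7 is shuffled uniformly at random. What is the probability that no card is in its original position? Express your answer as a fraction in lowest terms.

103/280

This is the derangement probability: permutations of 7 with no fixed point.
D(7) = 7! · (1 − 1/1! + 1/2! − ··· + (−1)^7/7!) = 1854.
P = 1854/5040 = 103/280.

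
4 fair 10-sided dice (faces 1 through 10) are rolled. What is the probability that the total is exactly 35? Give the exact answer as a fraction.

7/1250

There are 10^4 = 10000 equally likely outcomes.
The number of ordered 4-tuples from {1,…,10} summing to 35 is 56.
P(sum = 35) = 56/10000 = 7/1250.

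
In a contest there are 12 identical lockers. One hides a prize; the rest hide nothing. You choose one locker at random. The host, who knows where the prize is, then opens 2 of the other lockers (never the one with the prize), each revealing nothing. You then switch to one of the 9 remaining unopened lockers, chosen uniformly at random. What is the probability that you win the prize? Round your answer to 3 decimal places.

Your original locker holds the prize with probability 1/12, so the other 11 collectively hold it with probability 11/12.
The host can always find 2 empty lockers to open, so the reveals don't change that 11/12; it is now spread over the 9 remaining unopened lockers.
P(win by switching) = (11/12) · (1/9) = 11/108 ≈ 0.102.

0.102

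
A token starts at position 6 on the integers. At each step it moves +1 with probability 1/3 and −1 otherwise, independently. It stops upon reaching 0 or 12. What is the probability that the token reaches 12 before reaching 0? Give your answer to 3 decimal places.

0.015

Let r = q/p = (2/3)/(1/3) = 2. The recurrence P(i) = p·P(i+1) + q·P(i−1) with P(0)=0, P(12)=1 gives P(i) = (1 − r^i)/(1 − r^12).
P(6) = (1 − (2)^6) / (1 − (2)^12) = 1/65 ≈ 0.015.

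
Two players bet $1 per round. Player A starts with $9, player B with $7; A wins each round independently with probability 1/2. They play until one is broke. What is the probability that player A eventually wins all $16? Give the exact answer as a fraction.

9/16

With a fair step, P(i) = ½P(i−1) + ½P(i+1) with P(0)=0, P(16)=1 has the linear solution P(i) = i/16.
P(9) = 9/16.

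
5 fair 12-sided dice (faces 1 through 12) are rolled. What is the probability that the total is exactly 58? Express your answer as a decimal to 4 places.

There are 12^5 = 248832 equally likely outcomes.
The number of ordered 5-tuples from {1,…,12} summing to 58 is 15.
P(sum = 58) = 15/248832 = 5/82944 ≈ 0.0001.

0.0001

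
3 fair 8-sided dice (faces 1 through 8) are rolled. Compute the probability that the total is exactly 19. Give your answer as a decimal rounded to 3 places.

There are 8^3 = 512 equally likely outcomes.
The number of ordered 3-tuples from {1,…,8} summing to 19 is 21.
P(sum = 19) = 21/512 ≈ 0.041.

0.041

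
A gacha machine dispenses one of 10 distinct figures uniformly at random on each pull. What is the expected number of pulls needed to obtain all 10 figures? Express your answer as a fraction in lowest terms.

7381/252

After i distinct types are collected, each trial gives a new one with probability (10−i)/10, so the expected wait for the next new type is 10/(10−i).
E = 10/10 + 10/9 + 10/8 + 10/7 + 10/6 + 10/5 + 10/4 + 10/3 + 10/2 + 10/1 = 7381/252.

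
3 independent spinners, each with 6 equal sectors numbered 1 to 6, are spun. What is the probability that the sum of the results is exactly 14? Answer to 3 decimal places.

0.069

There are 6^3 = 216 equally likely outcomes.
The number of ordered 3-tuples from {1,…,6} summing to 14 is 15.
P(sum = 14) = 15/216 = 5/72 ≈ 0.069.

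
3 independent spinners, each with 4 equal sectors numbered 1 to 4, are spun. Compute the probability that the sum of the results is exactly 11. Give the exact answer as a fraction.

There are 4^3 = 64 equally likely outcomes.
The number of ordered 3-tuples from {1,…,4} summing to 11 is 3.
P(sum = 11) = 3/64.

3/64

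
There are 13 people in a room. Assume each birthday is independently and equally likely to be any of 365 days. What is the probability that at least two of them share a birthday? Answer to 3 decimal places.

It's easier to compute the probability that all 13 are distinct.
P(all distinct) = 365/365 · 364/365 · ··· · 353/365 ≈ 0.806.
So the probability of at least one match is 1 − 0.806 = 0.194.

0.194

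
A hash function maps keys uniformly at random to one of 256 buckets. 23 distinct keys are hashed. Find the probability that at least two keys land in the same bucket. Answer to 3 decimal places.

It's easier to compute the probability that all 23 are distinct.
P(all distinct) = 256/256 · 255/256 · ··· · 234/256 ≈ 0.361.
So the probability of at least one match is 1 − 0.361 = 0.639.

0.639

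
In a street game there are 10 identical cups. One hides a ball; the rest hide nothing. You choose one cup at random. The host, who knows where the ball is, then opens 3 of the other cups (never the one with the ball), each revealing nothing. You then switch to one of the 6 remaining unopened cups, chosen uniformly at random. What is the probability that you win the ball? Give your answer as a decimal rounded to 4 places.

Your original cup holds the ball with probability 1/10, so the other 9 collectively hold it with probability 9/10.
The host can always find 3 empty cups to open, so the reveals don't change that 9/10; it is now spread over the 6 remaining unopened cups.
P(win by switching) = (9/10) · (1/6) = 3/20 ≈ 0.1500.

0.1500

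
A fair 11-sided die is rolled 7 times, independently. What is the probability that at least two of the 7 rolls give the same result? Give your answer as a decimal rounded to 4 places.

0.9147

P(all 7 different) = 11/11 · 10/11 · ··· · 5/11 ≈ 0.0853.
P(at least two equal) = 1 − 0.0853 = 0.9147.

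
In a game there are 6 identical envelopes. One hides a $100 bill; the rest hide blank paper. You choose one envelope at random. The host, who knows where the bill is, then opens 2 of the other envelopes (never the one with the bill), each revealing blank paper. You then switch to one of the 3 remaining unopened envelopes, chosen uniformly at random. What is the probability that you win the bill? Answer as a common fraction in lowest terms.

5/18

Your original envelope holds the bill with probability 1/6, so the other 5 collectively hold it with probability 5/6.
The host can always find 2 empty envelopes to open, so the reveals don't change that 5/6; it is now spread over the 3 remaining unopened envelopes.
P(win by switching) = (5/6) · (1/3) = 5/18.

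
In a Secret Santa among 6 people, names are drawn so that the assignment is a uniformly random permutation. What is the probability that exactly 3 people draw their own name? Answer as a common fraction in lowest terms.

1/18

Choose which 3 of the 6 are fixed: C(6,3) = 20 ways.
The remaining 3 must have no fixed point: D(3) = 2.
P = 20·2/720 = 1/18.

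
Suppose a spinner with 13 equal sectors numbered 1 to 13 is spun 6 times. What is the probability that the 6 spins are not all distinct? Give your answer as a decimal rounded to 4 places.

0.7440

P(all 6 different) = 13/13 · 12/13 · ··· · 8/13 ≈ 0.2560.
P(at least two equal) = 1 − 0.2560 = 0.7440.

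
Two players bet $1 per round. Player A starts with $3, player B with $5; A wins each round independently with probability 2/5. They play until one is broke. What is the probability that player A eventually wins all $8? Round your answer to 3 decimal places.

Let r = q/p = (3/5)/(2/5) = 3/2. The recurrence P(i) = p·P(i+1) + q·P(i−1) with P(0)=0, P(8)=1 gives P(i) = (1 − r^i)/(1 − r^8).
P(3) = (1 − (3/2)^3) / (1 − (3/2)^8) = 608/6305 ≈ 0.096.

0.096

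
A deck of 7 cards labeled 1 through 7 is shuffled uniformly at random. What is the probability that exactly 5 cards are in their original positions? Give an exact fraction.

1/240

Choose which 5 of the 7 are fixed: C(7,5) = 21 ways.
The remaining 2 must have no fixed point: D(2) = 1.
P = 21·1/5040 = 1/240.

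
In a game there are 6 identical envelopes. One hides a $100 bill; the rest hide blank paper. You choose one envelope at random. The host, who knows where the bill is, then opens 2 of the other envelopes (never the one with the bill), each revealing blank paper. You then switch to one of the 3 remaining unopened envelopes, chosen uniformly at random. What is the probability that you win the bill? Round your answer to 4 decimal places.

0.2778

Your original envelope holds the bill with probability 1/6, so the other 5 collectively hold it with probability 5/6.
The host can always find 2 empty envelopes to open, so the reveals don't change that 5/6; it is now spread over the 3 remaining unopened envelopes.
P(win by switching) = (5/6) · (1/3) = 5/18 ≈ 0.2778.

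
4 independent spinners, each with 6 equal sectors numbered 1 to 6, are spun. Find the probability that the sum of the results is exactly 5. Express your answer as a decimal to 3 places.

There are 6^4 = 1296 equally likely outcomes.
The number of ordered 4-tuples from {1,…,6} summing to 5 is 4.
P(sum = 5) = 4/1296 = 1/324 ≈ 0.003.

0.003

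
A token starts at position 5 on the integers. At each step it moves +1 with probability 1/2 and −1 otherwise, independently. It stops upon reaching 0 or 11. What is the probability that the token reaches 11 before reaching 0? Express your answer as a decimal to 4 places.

With a fair step, P(i) = ½P(i−1) + ½P(i+1) with P(0)=0, P(11)=1 has the linear solution P(i) = i/11.
P(5) = 5/11 ≈ 0.4545.

0.4545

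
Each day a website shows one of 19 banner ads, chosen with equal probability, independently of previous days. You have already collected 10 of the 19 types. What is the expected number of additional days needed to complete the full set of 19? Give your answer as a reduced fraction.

135451/2520

Starting from 10 distinct types, each trial gives a new one with probability (19−i)/19 when i types are held, so the wait for the next new type is 19/(19−i).
E = 19/9 + 19/8 + 19/7 + 19/6 + 19/5 + 19/4 + 19/3 + 19/2 + 19/1 = 135451/2520.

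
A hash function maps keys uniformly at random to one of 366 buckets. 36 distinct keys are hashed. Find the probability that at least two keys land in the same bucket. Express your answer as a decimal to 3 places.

It's easier to compute the probability that all 36 are distinct.
P(all distinct) = 366/366 · 365/366 · ··· · 331/366 ≈ 0.169.
So the probability of at least one match is 1 − 0.169 = 0.831.

0.831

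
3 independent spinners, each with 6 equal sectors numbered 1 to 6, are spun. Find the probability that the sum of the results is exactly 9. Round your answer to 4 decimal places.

There are 6^3 = 216 equally likely outcomes.
The number of ordered 3-tuples from {1,…,6} summing to 9 is 25.
P(sum = 9) = 25/216 ≈ 0.1157.

0.1157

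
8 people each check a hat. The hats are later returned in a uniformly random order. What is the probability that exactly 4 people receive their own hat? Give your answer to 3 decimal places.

Choose which 4 of the 8 are fixed: C(8,4) = 70 ways.
The remaining 4 must have no fixed point: D(4) = 9.
P = 70·9/40320 = 1/64 ≈ 0.016.

0.016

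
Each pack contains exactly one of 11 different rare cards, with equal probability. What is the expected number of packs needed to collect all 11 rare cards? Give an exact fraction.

After i distinct types are collected, each trial gives a new one with probability (11−i)/11, so the expected wait for the next new type is 11/(11−i).
E = 11/11 + 11/10 + 11/9 + 11/8 + 11/7 + 11/6 + 11/5 + 11/4 + 11/3 + 11/2 + 11/1 = 83711/2520.

83711/2520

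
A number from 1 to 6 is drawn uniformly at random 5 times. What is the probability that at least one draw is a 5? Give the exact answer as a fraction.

4651/7776

P(no draw is a 5) = (5/6)^5 = 3125/7776.
P(at least one) = 1 − 3125/7776 = 4651/7776.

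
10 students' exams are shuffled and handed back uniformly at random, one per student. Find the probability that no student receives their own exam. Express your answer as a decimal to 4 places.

0.3679

This is the derangement probability: permutations of 10 with no fixed point.
D(10) = 10! · (1 − 1/1! + 1/2! − ··· + (−1)^10/10!) = 1334961.
P = 1334961/3628800 = 16481/44800 ≈ 0.3679.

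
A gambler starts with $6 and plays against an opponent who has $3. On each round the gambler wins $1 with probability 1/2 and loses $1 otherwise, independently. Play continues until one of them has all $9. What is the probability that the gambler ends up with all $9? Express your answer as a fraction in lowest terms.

2/3

With a fair step, P(i) = ½P(i−1) + ½P(i+1) with P(0)=0, P(9)=1 has the linear solution P(i) = i/9.
P(6) = 6/9 = 2/3.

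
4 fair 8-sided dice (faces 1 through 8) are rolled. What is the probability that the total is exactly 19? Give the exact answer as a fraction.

There are 8^4 = 4096 equally likely outcomes.
The number of ordered 4-tuples from {1,…,8} summing to 19 is 336.
P(sum = 19) = 336/4096 = 21/256.

21/256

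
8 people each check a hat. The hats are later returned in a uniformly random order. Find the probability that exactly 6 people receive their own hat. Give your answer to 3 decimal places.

Choose which 6 of the 8 are fixed: C(8,6) = 28 ways.
The remaining 2 must have no fixed point: D(2) = 1.
P = 28·1/40320 = 1/1440 ≈ 0.001.

0.001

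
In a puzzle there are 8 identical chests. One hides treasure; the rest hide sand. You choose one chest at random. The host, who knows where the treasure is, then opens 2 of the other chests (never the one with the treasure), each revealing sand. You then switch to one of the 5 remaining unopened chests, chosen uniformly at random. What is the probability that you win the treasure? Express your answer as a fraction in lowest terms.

Your original chest holds the treasure with probability 1/8, so the other 7 collectively hold it with probability 7/8.
The host can always find 2 empty chests to open, so the reveals don't change that 7/8; it is now spread over the 5 remaining unopened chests.
P(win by switching) = (7/8) · (1/5) = 7/40.

7/40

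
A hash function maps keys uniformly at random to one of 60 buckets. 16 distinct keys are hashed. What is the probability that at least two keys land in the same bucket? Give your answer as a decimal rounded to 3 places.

It's easier to compute the probability that all 16 are distinct.
P(all distinct) = 60/60 · 59/60 · ··· · 45/60 ≈ 0.111.
So the probability of at least one match is 1 − 0.111 = 0.889.

0.889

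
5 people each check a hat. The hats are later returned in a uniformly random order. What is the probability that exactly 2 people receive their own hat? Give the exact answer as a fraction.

1/6

Choose which 2 of the 5 are fixed: C(5,2) = 10 ways.
The remaining 3 must have no fixed point: D(3) = 2.
P = 10·2/120 = 1/6.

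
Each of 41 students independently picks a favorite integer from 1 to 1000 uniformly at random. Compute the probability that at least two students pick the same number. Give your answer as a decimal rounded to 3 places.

0.565

It's easier to compute the probability that all 41 are distinct.
P(all distinct) = 1000/1000 · 999/1000 · ··· · 960/1000 ≈ 0.435.
So the probability of at least one match is 1 − 0.435 = 0.565.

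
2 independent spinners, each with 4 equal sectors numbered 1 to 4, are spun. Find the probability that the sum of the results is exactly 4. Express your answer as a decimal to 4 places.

0.1875

There are 4^2 = 16 equally likely outcomes.
The number of ordered 2-tuples from {1,…,4} summing to 4 is 3.
P(sum = 4) = 3/16 ≈ 0.1875.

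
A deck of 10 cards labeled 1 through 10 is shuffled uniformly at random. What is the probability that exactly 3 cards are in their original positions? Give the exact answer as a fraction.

103/1680

Choose which 3 of the 10 are fixed: C(10,3) = 120 ways.
The remaining 7 must have no fixed point: D(7) = 1854.
P = 120·1854/3628800 = 103/1680.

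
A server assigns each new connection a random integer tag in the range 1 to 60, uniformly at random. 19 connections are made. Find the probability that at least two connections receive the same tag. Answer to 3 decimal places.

0.959

It's easier to compute the probability that all 19 are distinct.
P(all distinct) = 60/60 · 59/60 · ··· · 42/60 ≈ 0.041.
So the probability of at least one match is 1 − 0.041 = 0.959.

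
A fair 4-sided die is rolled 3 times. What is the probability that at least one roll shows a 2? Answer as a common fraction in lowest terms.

P(no roll shows a 2) = (3/4)^3 = 27/64.
P(at least one) = 1 − 27/64 = 37/64.

37/64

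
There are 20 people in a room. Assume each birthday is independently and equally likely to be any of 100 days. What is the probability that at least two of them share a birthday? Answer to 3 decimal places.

0.870

It's easier to compute the probability that all 20 are distinct.
P(all distinct) = 100/100 · 99/100 · ··· · 81/100 ≈ 0.130.
So the probability of at least one match is 1 − 0.130 = 0.870.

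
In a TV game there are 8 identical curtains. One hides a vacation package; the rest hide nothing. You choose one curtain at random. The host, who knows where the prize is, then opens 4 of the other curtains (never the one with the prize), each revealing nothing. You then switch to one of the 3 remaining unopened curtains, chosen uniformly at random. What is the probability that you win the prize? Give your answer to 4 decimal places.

Your original curtain holds the prize with probability 1/8, so the other 7 collectively hold it with probability 7/8.
The host can always find 4 empty curtains to open, so the reveals don't change that 7/8; it is now spread over the 3 remaining unopened curtains.
P(win by switching) = (7/8) · (1/3) = 7/24 ≈ 0.2917.

0.2917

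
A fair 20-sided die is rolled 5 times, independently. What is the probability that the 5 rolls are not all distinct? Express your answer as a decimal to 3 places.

0.419

P(all 5 different) = 20/20 · 19/20 · ··· · 16/20 ≈ 0.581.
P(at least two equal) = 1 − 0.581 = 0.419.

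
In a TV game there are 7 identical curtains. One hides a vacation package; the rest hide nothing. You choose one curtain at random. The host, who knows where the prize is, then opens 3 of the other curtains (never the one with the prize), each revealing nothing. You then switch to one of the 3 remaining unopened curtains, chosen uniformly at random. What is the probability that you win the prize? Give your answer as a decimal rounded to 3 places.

Your original curtain holds the prize with probability 1/7, so the other 6 collectively hold it with probability 6/7.
The host can always find 3 empty curtains to open, so the reveals don't change that 6/7; it is now spread over the 3 remaining unopened curtains.
P(win by switching) = (6/7) · (1/3) = 2/7 ≈ 0.286.

0.286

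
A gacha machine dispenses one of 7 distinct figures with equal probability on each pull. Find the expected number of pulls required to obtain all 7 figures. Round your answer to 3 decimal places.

18.150

After i distinct types are collected, each trial gives a new one with probability (7−i)/7, so the expected wait for the next new type is 7/(7−i).
E = 7/7 + 7/6 + 7/5 + 7/4 + 7/3 + 7/2 + 7/1 = 363/20 ≈ 18.150.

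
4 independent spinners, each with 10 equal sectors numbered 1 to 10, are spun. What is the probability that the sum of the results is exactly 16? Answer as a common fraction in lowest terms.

There are 10^4 = 10000 equally likely outcomes.
The number of ordered 4-tuples from {1,…,10} summing to 16 is 415.
P(sum = 16) = 415/10000 = 83/2000.

83/2000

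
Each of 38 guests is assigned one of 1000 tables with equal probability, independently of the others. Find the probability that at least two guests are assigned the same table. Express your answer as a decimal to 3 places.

0.509

It's easier to compute the probability that all 38 are distinct.
P(all distinct) = 1000/1000 · 999/1000 · ··· · 963/1000 ≈ 0.491.
So the probability of at least one match is 1 − 0.491 = 0.509.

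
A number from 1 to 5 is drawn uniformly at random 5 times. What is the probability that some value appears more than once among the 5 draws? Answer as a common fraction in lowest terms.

601/625

P(all 5 different) = 5/5 · 4/5 · ··· · 1/5 = 24/625.
P(at least two equal) = 1 − 24/625 = 601/625.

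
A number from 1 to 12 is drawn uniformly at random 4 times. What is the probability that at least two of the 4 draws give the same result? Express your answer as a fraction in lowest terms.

P(all 4 different) = 12/12 · 11/12 · ··· · 9/12 = 55/96.
P(at least two equal) = 1 − 55/96 = 41/96.

41/96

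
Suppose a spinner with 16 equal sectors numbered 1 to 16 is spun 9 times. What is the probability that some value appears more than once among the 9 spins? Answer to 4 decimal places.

0.9396

P(all 9 different) = 16/16 · 15/16 · ··· · 8/16 ≈ 0.0604.
P(at least two equal) = 1 − 0.0604 = 0.9396.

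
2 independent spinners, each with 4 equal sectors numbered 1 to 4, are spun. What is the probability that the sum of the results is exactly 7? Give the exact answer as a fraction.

There are 4^2 = 16 equally likely outcomes.
The number of ordered 2-tuples from {1,…,4} summing to 7 is 2.
P(sum = 7) = 2/16 = 1/8.

1/8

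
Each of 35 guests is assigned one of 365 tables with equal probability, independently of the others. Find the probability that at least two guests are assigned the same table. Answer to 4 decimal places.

0.8144

It's easier to compute the probability that all 35 are distinct.
P(all distinct) = 365/365 · 364/365 · ··· · 331/365 ≈ 0.1856.
So the probability of at least one match is 1 − 0.1856 = 0.8144.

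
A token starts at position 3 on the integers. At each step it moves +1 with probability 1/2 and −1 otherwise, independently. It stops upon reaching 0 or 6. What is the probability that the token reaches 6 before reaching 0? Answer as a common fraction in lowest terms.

1/2

With a fair step, P(i) = ½P(i−1) + ½P(i+1) with P(0)=0, P(6)=1 has the linear solution P(i) = i/6.
P(3) = 3/6 = 1/2.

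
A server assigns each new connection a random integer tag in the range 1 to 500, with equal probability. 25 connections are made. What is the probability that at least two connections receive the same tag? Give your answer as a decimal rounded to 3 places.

It's easier to compute the probability that all 25 are distinct.
P(all distinct) = 500/500 · 499/500 · ··· · 476/500 ≈ 0.543.
So the probability of at least one match is 1 − 0.543 = 0.457.

0.457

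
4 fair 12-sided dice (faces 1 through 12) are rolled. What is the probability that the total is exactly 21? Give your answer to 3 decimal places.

There are 12^4 = 20736 equally likely outcomes.
The number of ordered 4-tuples from {1,…,12} summing to 21 is 916.
P(sum = 21) = 916/20736 = 229/5184 ≈ 0.044.

0.044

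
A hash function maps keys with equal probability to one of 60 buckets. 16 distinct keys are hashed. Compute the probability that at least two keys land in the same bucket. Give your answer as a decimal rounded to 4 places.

0.8890

It's easier to compute the probability that all 16 are distinct.
P(all distinct) = 60/60 · 59/60 · ··· · 45/60 ≈ 0.1110.
So the probability of at least one match is 1 − 0.1110 = 0.8890.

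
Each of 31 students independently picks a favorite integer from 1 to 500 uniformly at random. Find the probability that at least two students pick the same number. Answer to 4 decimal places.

It's easier to compute the probability that all 31 are distinct.
P(all distinct) = 500/500 · 499/500 · ··· · 470/500 ≈ 0.3869.
So the probability of at least one match is 1 − 0.3869 = 0.6131.

0.6131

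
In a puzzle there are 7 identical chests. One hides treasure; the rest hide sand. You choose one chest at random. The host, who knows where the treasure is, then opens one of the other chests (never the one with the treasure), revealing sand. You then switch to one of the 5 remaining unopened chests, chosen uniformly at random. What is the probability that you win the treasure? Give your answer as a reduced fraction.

Your original chest holds the treasure with probability 1/7, so the other 6 collectively hold it with probability 6/7.
The host can always find an empty chest to open, so this doesn't change that 6/7; it is now spread over the 5 remaining unopened chests.
P(win by switching) = (6/7) · (1/5) = 6/35.

6/35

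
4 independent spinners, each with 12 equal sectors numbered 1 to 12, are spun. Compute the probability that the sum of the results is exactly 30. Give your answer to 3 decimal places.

0.048

There are 12^4 = 20736 equally likely outcomes.
The number of ordered 4-tuples from {1,…,12} summing to 30 is 994.
P(sum = 30) = 994/20736 = 497/10368 ≈ 0.048.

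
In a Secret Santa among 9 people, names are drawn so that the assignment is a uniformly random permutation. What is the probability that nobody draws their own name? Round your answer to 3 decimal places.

0.368

This is the derangement probability: permutations of 9 with no fixed point.
D(9) = 9! · (1 − 1/1! + 1/2! − ··· + (−1)^9/9!) = 133496.
P = 133496/362880 = 16687/45360 ≈ 0.368.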